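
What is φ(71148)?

71148 = 2**2 · 3 · 7**2 · 11**2.
φ(71148) = 71148 · (1 − 1/2) · (1 − 1/3) · (1 − 1/7) · (1 − 1/11)
       = 71148 · 120/462 = 18480.

18480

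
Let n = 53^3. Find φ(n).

146068

φ(53^3) = 53^2·(53−1) = 2809·52 = 146068.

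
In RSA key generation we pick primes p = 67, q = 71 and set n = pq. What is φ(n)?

φ(4757) = 4757 · (1 − 1/67) · (1 − 1/71)
       = 4757 · 4620/4757 = 4620.

4620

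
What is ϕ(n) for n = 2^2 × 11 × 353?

7040

φ(15532) = 15532 · (1 − 1/2) · (1 − 1/11) · (1 − 1/353)
       = 15532 · 3520/7766 = 7040.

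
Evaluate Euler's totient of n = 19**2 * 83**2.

φ(19^2) = 19^1·(19−1) = 19·18 = 342.
φ(83^2) = 83^1·(83−1) = 83·82 = 6806.
Multiply: 342 · 6806 = 2327652.

2327652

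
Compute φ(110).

40

Prime factorization: 110 = 2 * 5 * 11.
φ(110) = 110 · (1 − 1/2) · (1 − 1/5) · (1 − 1/11)
       = 110 · 40/110 = 40.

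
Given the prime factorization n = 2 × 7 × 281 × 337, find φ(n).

564480

φ(1325758) = 1325758 · (1 − 1/2) · (1 − 1/7) · (1 − 1/281) · (1 − 1/337)
       = 1325758 · 564480/1325758 = 564480.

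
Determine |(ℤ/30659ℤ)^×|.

27720

Prime factorization: 30659 = 23 · 31 · 43.
φ(30659) = 30659 · (1 − 1/23) · (1 − 1/31) · (1 − 1/43)
       = 30659 · 27720/30659 = 27720.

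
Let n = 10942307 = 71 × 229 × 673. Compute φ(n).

10725120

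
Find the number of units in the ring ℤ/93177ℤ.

48384

First factor: 93177 = 3^3 · 7 · 17 · 29.
φ(3^3) = 3^3 − 3^2 = 27 − 9 = 18.
φ(7) = 7 − 1 = 6.
φ(17) = 17 − 1 = 16.
φ(29) = 29 − 1 = 28.
φ(93177) = 18 × 6 × 16 × 28 = 48384.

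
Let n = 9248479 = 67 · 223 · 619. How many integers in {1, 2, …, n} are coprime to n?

9054936

φ(67) = 67 − 1 = 66.
φ(223) = 223 − 1 = 222.
φ(619) = 619 − 1 = 618.
φ(9248479) = 66 × 222 × 618 = 9054936.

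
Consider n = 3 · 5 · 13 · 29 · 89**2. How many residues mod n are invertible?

φ(44793255) = 44793255 · (1 − 1/3) · (1 − 1/5) · (1 − 1/13) · (1 − 1/29) · (1 − 1/89)
       = 44793255 · 236544/503295 = 21052416.

21052416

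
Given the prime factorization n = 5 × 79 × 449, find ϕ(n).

139776

φ(5) = 5 − 1 = 4.
φ(79) = 79 − 1 = 78.
φ(449) = 449 − 1 = 448.
Multiply: 4 · 78 · 448 = 139776.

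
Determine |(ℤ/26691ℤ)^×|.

Factor 26691: 26691 = 3 · 7 · 31 · 41.
φ(26691) = 26691 · (1 − 1/3) · (1 − 1/7) · (1 − 1/31) · (1 − 1/41)
       = 26691 · 14400/26691 = 14400.

14400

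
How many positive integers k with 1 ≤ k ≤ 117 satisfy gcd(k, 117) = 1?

72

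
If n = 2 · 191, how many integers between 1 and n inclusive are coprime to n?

190

φ(382) = 382 · (1 − 1/2) · (1 − 1/191)
       = 382 · 190/382 = 190.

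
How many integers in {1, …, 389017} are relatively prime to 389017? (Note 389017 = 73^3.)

φ(389017) = 389017 · (1 − 1/73)
       = 389017 · 72/73 = 383688.

383688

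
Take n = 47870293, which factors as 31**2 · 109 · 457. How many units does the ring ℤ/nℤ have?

45800640

φ(47870293) = 47870293 · (1 − 1/31) · (1 − 1/109) · (1 − 1/457)
       = 47870293 · 1477440/1544203 = 45800640.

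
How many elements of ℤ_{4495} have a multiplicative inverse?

4495 = 5 × 29 × 31.
φ(5) = 5 − 1 = 4.
φ(29) = 29 − 1 = 28.
φ(31) = 31 − 1 = 30.
φ(4495) = 4 × 28 × 30 = 3360.

3360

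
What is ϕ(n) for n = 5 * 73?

φ(365) = 365 · (1 − 1/5) · (1 − 1/73)
       = 365 · 288/365 = 288.

288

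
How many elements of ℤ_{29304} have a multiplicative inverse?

8640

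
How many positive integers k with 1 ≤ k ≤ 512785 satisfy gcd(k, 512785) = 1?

310464

512785 = 5 · 7^3 · 13 · 23.
φ(512785) = 512785 · (1 − 1/5) · (1 − 1/7) · (1 − 1/13) · (1 − 1/23)
       = 512785 · 6336/10465 = 310464.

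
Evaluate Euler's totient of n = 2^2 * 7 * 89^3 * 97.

φ(1914695804) = 1914695804 · (1 − 1/2) · (1 − 1/7) · (1 − 1/89) · (1 − 1/97)
       = 1914695804 · 50688/120862 = 802999296.

802999296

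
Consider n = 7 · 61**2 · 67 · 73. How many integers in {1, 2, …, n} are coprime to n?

φ(127395877) = 127395877 · (1 − 1/7) · (1 − 1/61) · (1 − 1/67) · (1 − 1/73)
       = 127395877 · 1710720/2088457 = 104353920.

104353920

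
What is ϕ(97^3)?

φ(97^3) = 97^2·(97−1) = 9409·96 = 903264.

903264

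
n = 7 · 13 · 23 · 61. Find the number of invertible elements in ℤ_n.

95040

φ(7) = 7 − 1 = 6.
φ(13) = 13 − 1 = 12.
φ(23) = 23 − 1 = 22.
φ(61) = 61 − 1 = 60.
Since φ is multiplicative, φ(127673) = 6 · 12 · 22 · 60 = 95040.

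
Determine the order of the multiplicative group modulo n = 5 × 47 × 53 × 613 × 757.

4426845696

φ(5779630655) = 5779630655 · (1 − 1/5) · (1 − 1/47) · (1 − 1/53) · (1 − 1/613) · (1 − 1/757)
       = 5779630655 · 4426845696/5779630655 = 4426845696.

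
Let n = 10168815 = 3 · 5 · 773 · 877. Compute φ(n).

φ(10168815) = 10168815 · (1 − 1/3) · (1 − 1/5) · (1 − 1/773) · (1 − 1/877)
       = 10168815 · 5410176/10168815 = 5410176.

5410176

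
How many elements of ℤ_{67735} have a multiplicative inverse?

47520

First factor: 67735 = 5 · 19 · 23 · 31.
φ(67735) = 67735 · (1 − 1/5) · (1 − 1/19) · (1 − 1/23) · (1 − 1/31)
       = 67735 · 47520/67735 = 47520.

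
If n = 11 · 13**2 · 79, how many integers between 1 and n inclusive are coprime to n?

121680

φ(11) = 11 − 1 = 10.
φ(13^2) = 13^1·(13−1) = 13·12 = 156.
φ(79) = 79 − 1 = 78.
Multiply: 10 · 156 · 78 = 121680.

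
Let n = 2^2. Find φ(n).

φ(4) = 4 · (1 − 1/2)
       = 4 · 1/2 = 2.

2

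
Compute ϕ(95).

72

95 = 5 × 19.
φ(95) = 95 · (1 − 1/5) · (1 − 1/19)
       = 95 · 72/95 = 72.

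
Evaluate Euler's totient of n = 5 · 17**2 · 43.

φ(62135) = 62135 · (1 − 1/5) · (1 − 1/17) · (1 − 1/43)
       = 62135 · 2688/3655 = 45696.

45696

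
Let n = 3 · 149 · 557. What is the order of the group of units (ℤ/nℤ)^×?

164576

φ(3) = 3 − 1 = 2.
φ(149) = 149 − 1 = 148.
φ(557) = 557 − 1 = 556.
φ(248979) = 2 × 148 × 556 = 164576.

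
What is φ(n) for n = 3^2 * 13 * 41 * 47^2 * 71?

435859200

φ(752356683) = 752356683 · (1 − 1/3) · (1 − 1/13) · (1 − 1/41) · (1 − 1/47) · (1 − 1/71)
       = 752356683 · 3091200/5335863 = 435859200.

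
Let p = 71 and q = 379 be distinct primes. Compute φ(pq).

φ(pq) = (p−1)(q−1) = 70 · 378 = 26460.

26460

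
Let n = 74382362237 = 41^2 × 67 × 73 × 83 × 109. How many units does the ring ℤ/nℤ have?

φ(74382362237) = 74382362237 · (1 − 1/41) · (1 − 1/67) · (1 − 1/73) · (1 − 1/83) · (1 − 1/109)
       = 74382362237 · 1683348480/1814203957 = 69017287680.

69017287680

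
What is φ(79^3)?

φ(493039) = 493039 · (1 − 1/79)
       = 493039 · 78/79 = 486798.

486798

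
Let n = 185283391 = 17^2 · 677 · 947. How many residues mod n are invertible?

173942912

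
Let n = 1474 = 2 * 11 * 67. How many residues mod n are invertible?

660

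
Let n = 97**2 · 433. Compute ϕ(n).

4022784

φ(4074097) = 4074097 · (1 − 1/97) · (1 − 1/433)
       = 4074097 · 41472/42001 = 4022784.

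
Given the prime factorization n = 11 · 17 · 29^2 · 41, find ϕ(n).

φ(6447947) = 6447947 · (1 − 1/11) · (1 − 1/17) · (1 − 1/29) · (1 − 1/41)
       = 6447947 · 179200/222343 = 5196800.

5196800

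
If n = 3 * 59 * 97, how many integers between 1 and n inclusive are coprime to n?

11136

φ(3) = 3 − 1 = 2.
φ(59) = 59 − 1 = 58.
φ(97) = 97 − 1 = 96.
Since φ is multiplicative, φ(17169) = 2 · 58 · 96 = 11136.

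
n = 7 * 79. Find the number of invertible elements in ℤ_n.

468

φ(553) = 553 · (1 − 1/7) · (1 − 1/79)
       = 553 · 468/553 = 468.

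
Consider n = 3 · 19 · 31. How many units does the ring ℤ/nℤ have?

φ(3) = 3 − 1 = 2.
φ(19) = 19 − 1 = 18.
φ(31) = 31 − 1 = 30.
Multiply: 2 · 18 · 30 = 1080.

1080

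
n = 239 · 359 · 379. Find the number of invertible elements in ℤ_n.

φ(239) = 239 − 1 = 238.
φ(359) = 359 − 1 = 358.
φ(379) = 379 − 1 = 378.
Multiply: 238 · 358 · 378 = 32207112.

32207112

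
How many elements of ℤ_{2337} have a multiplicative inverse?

1440

Prime factorization: 2337 = 3 * 19 * 41.
φ(3) = 3 − 1 = 2.
φ(19) = 19 − 1 = 18.
φ(41) = 41 − 1 = 40.
Multiply: 2 · 18 · 40 = 1440.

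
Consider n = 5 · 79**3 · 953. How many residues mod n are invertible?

1853726784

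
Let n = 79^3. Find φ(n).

φ(79^3) = 79^3 − 79^2 = 493039 − 6241 = 486798.

486798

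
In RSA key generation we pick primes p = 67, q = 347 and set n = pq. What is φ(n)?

22836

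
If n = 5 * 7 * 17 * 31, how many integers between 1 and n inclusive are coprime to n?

φ(18445) = 18445 · (1 − 1/5) · (1 − 1/7) · (1 − 1/17) · (1 − 1/31)
       = 18445 · 11520/18445 = 11520.

11520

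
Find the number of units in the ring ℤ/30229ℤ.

27216

Factor 30229: 30229 = 19 × 37 × 43.
φ(19) = 19 − 1 = 18.
φ(37) = 37 − 1 = 36.
φ(43) = 43 − 1 = 42.
φ(30229) = 18 × 36 × 42 = 27216.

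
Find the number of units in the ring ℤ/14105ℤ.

8640

Prime factorization: 14105 = 5 × 7 × 13 × 31.
φ(14105) = 14105 · (1 − 1/5) · (1 − 1/7) · (1 − 1/13) · (1 − 1/31)
       = 14105 · 8640/14105 = 8640.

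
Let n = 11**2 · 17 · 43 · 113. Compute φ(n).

φ(9994963) = 9994963 · (1 − 1/11) · (1 − 1/17) · (1 − 1/43) · (1 − 1/113)
       = 9994963 · 752640/908633 = 8279040.

8279040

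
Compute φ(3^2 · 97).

576

φ(3^2) = 3^1·(3−1) = 3·2 = 6.
φ(97) = 97 − 1 = 96.
Multiply: 6 · 96 = 576.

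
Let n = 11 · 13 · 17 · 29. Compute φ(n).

53760

φ(70499) = 70499 · (1 − 1/11) · (1 − 1/13) · (1 − 1/17) · (1 − 1/29)
       = 70499 · 53760/70499 = 53760.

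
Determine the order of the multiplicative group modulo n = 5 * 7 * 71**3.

8468880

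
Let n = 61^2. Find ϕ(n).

3660

φ(3721) = 3721 · (1 − 1/61)
       = 3721 · 60/61 = 3660.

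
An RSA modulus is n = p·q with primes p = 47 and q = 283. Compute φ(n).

12972

φ(47) = 47 − 1 = 46.
φ(283) = 283 − 1 = 282.
φ(13301) = 46 × 282 = 12972.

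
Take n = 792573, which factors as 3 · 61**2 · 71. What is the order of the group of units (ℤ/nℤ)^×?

φ(3) = 3 − 1 = 2.
φ(61^2) = 61^2 − 61^1 = 3721 − 61 = 3660.
φ(71) = 71 − 1 = 70.
Since φ is multiplicative, φ(792573) = 2 · 3660 · 70 = 512400.

512400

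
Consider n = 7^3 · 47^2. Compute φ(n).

635628

φ(7^3) = 7^2·(7−1) = 49·6 = 294.
φ(47^2) = 47^1·(47−1) = 47·46 = 2162.
Multiply: 294 · 2162 = 635628.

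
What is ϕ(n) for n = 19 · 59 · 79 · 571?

46416240

φ(19) = 19 − 1 = 18.
φ(59) = 59 − 1 = 58.
φ(79) = 79 − 1 = 78.
φ(571) = 571 − 1 = 570.
Multiply: 18 · 58 · 78 · 570 = 46416240.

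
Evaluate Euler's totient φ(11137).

Prime factorization: 11137 = 7 * 37 * 43.
φ(7) = 7 − 1 = 6.
φ(37) = 37 − 1 = 36.
φ(43) = 43 − 1 = 42.
Multiply: 6 · 36 · 42 = 9072.

9072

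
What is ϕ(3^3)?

φ(3^3) = 3^3 − 3^2 = 27 − 9 = 18.

18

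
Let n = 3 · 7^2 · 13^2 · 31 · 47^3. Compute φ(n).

φ(3) = 3 − 1 = 2.
φ(7^2) = 7^1·(7−1) = 7·6 = 42.
φ(13^2) = 13^1·(13−1) = 13·12 = 156.
φ(31) = 31 − 1 = 30.
φ(47^3) = 47^2·(47−1) = 2209·46 = 101614.
Since φ is multiplicative, φ(79957518459) = 2 · 42 · 156 · 30 · 101614 = 39946495680.

39946495680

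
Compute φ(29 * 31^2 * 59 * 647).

975666720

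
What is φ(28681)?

25872

First factor: 28681 = 23 * 29 * 43.
φ(23) = 23 − 1 = 22.
φ(29) = 29 − 1 = 28.
φ(43) = 43 − 1 = 42.
φ(28681) = 22 × 28 × 42 = 25872.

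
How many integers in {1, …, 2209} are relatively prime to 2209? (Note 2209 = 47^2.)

φ(2209) = 2209 · (1 − 1/47)
       = 2209 · 46/47 = 2162.

2162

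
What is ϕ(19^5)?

φ(19^5) = 19^5 − 19^4 = 2476099 − 130321 = 2345778.

2345778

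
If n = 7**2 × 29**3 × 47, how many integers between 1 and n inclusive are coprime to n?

φ(56167867) = 56167867 · (1 − 1/7) · (1 − 1/29) · (1 − 1/47)
       = 56167867 · 7728/9541 = 45494736.

45494736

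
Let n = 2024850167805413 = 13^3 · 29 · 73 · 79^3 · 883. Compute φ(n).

1755399008982528

φ(13^3) = 13^3 − 13^2 = 2197 − 169 = 2028.
φ(29) = 29 − 1 = 28.
φ(73) = 73 − 1 = 72.
φ(79^3) = 79^2·(79−1) = 6241·78 = 486798.
φ(883) = 883 − 1 = 882.
Since φ is multiplicative, φ(2024850167805413) = 2028 · 28 · 72 · 486798 · 882 = 1755399008982528.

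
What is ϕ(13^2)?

φ(13^2) = 13^2 − 13^1 = 169 − 13 = 156.

156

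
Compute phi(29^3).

23548

φ(24389) = 24389 · (1 − 1/29)
       = 24389 · 28/29 = 23548.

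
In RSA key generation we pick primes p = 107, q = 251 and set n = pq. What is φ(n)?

φ(n) = (p − 1)(q − 1) = (107−1)(251−1) = 106·250 = 26500.

26500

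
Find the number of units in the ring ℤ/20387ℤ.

Prime factorization: 20387 = 19 × 29 × 37.
φ(19) = 19 − 1 = 18.
φ(29) = 29 − 1 = 28.
φ(37) = 37 − 1 = 36.
Multiply: 18 · 28 · 36 = 18144.

18144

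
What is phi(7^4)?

2058

φ(2401) = 2401 · (1 − 1/7)
       = 2401 · 6/7 = 2058.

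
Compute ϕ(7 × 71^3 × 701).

φ(7) = 7 − 1 = 6.
φ(71^3) = 71^3 − 71^2 = 357911 − 5041 = 352870.
φ(701) = 701 − 1 = 700.
Multiply: 6 · 352870 · 700 = 1482054000.

1482054000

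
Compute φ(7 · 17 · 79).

φ(7) = 7 − 1 = 6.
φ(17) = 17 − 1 = 16.
φ(79) = 79 − 1 = 78.
Since φ is multiplicative, φ(9401) = 6 · 16 · 78 = 7488.

7488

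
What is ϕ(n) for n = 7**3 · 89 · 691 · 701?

φ(14787004057) = 14787004057 · (1 − 1/7) · (1 − 1/89) · (1 − 1/691) · (1 − 1/701)
       = 14787004057 · 255024000/301775593 = 12496176000.

12496176000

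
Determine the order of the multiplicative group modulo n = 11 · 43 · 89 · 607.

φ(11) = 11 − 1 = 10.
φ(43) = 43 − 1 = 42.
φ(89) = 89 − 1 = 88.
φ(607) = 607 − 1 = 606.
Since φ is multiplicative, φ(25552879) = 10 · 42 · 88 · 606 = 22397760.

22397760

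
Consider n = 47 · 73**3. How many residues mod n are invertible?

φ(18283799) = 18283799 · (1 − 1/47) · (1 − 1/73)
       = 18283799 · 3312/3431 = 17649648.

17649648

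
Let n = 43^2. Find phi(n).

1806

φ(43^2) = 43^1·(43−1) = 43·42 = 1806.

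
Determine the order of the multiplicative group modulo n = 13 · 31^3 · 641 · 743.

φ(13) = 13 − 1 = 12.
φ(31^3) = 31^3 − 31^2 = 29791 − 961 = 28830.
φ(641) = 641 − 1 = 640.
φ(743) = 743 − 1 = 742.
Since φ is multiplicative, φ(184448563429) = 12 · 28830 · 640 · 742 = 164289484800.

164289484800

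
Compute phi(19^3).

6498

φ(6859) = 6859 · (1 − 1/19)
       = 6859 · 18/19 = 6498.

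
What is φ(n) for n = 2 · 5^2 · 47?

φ(2350) = 2350 · (1 − 1/2) · (1 − 1/5) · (1 − 1/47)
       = 2350 · 184/470 = 920.

920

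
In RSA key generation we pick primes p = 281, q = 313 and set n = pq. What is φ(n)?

87360

φ(pq) = (p−1)(q−1) = 280 · 312 = 87360.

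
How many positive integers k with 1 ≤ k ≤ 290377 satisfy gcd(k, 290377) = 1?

First factor: 290377 = 17 · 19 · 29 · 31.
φ(290377) = 290377 · (1 − 1/17) · (1 − 1/19) · (1 − 1/29) · (1 − 1/31)
       = 290377 · 241920/290377 = 241920.

241920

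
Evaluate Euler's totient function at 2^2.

φ(2^2) = 2^2 − 2^1 = 4 − 2 = 2.

2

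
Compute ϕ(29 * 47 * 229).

φ(29) = 29 − 1 = 28.
φ(47) = 47 − 1 = 46.
φ(229) = 229 − 1 = 228.
Multiply: 28 · 46 · 228 = 293664.

293664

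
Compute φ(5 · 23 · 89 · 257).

1982464

φ(2630395) = 2630395 · (1 − 1/5) · (1 − 1/23) · (1 − 1/89) · (1 − 1/257)
       = 2630395 · 1982464/2630395 = 1982464.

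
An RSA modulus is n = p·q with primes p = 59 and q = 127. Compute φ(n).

7308

For distinct primes, φ(pq) = (p−1)(q−1) = 58 × 126 = 7308.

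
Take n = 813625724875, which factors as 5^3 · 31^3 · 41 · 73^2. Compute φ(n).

606121920000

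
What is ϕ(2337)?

Factor 2337: 2337 = 3 * 19 * 41.
φ(2337) = 2337 · (1 − 1/3) · (1 − 1/19) · (1 − 1/41)
       = 2337 · 1440/2337 = 1440.

1440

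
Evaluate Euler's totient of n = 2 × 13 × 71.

φ(2) = 2 − 1 = 1.
φ(13) = 13 − 1 = 12.
φ(71) = 71 − 1 = 70.
Multiply: 1 · 12 · 70 = 840.

840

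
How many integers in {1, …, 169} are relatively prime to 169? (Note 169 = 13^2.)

156

φ(169) = 169 · (1 − 1/13)
       = 169 · 12/13 = 156.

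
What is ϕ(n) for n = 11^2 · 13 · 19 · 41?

950400

φ(1225367) = 1225367 · (1 − 1/11) · (1 − 1/13) · (1 − 1/19) · (1 − 1/41)
       = 1225367 · 86400/111397 = 950400.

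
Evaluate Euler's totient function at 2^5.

φ(2^5) = 2^5 − 2^4 = 32 − 16 = 16.

16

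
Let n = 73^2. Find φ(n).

5256

φ(73^2) = 73^1·(73−1) = 73·72 = 5256.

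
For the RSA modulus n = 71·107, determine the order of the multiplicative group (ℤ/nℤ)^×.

7420

φ(7597) = 7597 · (1 − 1/71) · (1 − 1/107)
       = 7597 · 7420/7597 = 7420.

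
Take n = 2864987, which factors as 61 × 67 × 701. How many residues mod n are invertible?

φ(61) = 61 − 1 = 60.
φ(67) = 67 − 1 = 66.
φ(701) = 701 − 1 = 700.
φ(2864987) = 60 × 66 × 700 = 2772000.

2772000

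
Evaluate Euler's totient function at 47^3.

φ(103823) = 103823 · (1 − 1/47)
       = 103823 · 46/47 = 101614.

101614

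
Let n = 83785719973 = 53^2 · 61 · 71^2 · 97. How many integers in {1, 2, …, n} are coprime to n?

φ(83785719973) = 83785719973 · (1 − 1/53) · (1 − 1/61) · (1 − 1/71) · (1 − 1/97)
       = 83785719973 · 20966400/22265671 = 78896563200.

78896563200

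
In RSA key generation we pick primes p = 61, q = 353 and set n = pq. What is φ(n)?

21120

φ(pq) = (p−1)(q−1) = 60 · 352 = 21120.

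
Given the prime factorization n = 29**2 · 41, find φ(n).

32480

φ(34481) = 34481 · (1 − 1/29) · (1 − 1/41)
       = 34481 · 1120/1189 = 32480.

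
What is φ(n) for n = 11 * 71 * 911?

φ(11) = 11 − 1 = 10.
φ(71) = 71 − 1 = 70.
φ(911) = 911 − 1 = 910.
Since φ is multiplicative, φ(711491) = 10 · 70 · 910 = 637000.

637000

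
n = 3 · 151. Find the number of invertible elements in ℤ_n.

φ(3) = 3 − 1 = 2.
φ(151) = 151 − 1 = 150.
Multiply: 2 · 150 = 300.

300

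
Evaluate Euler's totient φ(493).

448

Factor 493: 493 = 17 × 29.
φ(17) = 17 − 1 = 16.
φ(29) = 29 − 1 = 28.
φ(493) = 16 × 28 = 448.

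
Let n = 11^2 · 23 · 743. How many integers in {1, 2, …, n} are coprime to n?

φ(11^2) = 11^1·(11−1) = 11·10 = 110.
φ(23) = 23 − 1 = 22.
φ(743) = 743 − 1 = 742.
Multiply: 110 · 22 · 742 = 1795640.

1795640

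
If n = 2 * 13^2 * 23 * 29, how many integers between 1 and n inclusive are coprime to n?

φ(225446) = 225446 · (1 − 1/2) · (1 − 1/13) · (1 − 1/23) · (1 − 1/29)
       = 225446 · 7392/17342 = 96096.

96096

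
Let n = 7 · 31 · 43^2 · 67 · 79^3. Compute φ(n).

φ(7) = 7 − 1 = 6.
φ(31) = 31 − 1 = 30.
φ(43^2) = 43^2 − 43^1 = 1849 − 43 = 1806.
φ(67) = 67 − 1 = 66.
φ(79^3) = 79^2·(79−1) = 6241·78 = 486798.
φ(13254175644829) = 6 × 30 × 1806 × 66 × 486798 = 10444387393440.

10444387393440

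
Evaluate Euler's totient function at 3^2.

φ(3^2) = 3^2 − 3^1 = 9 − 3 = 6.

6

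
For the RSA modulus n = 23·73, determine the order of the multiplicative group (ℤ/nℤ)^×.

1584

For distinct primes, φ(pq) = (p−1)(q−1) = 22 × 72 = 1584.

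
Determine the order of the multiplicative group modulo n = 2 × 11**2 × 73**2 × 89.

φ(114776002) = 114776002 · (1 − 1/2) · (1 − 1/11) · (1 − 1/73) · (1 − 1/89)
       = 114776002 · 63360/142934 = 50878080.

50878080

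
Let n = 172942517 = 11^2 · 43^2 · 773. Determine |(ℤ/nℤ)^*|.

153365520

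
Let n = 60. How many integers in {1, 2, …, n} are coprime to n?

First factor: 60 = 2^2 * 3 * 5.
φ(2^2) = 2^2 − 2^1 = 4 − 2 = 2.
φ(3) = 3 − 1 = 2.
φ(5) = 5 − 1 = 4.
Multiply: 2 · 2 · 4 = 16.

16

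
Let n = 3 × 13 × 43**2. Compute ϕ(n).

43344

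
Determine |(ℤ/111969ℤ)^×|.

60480

111969 = 3^3 · 11 · 13 · 29.
φ(111969) = 111969 · (1 − 1/3) · (1 − 1/11) · (1 − 1/13) · (1 − 1/29)
       = 111969 · 6720/12441 = 60480.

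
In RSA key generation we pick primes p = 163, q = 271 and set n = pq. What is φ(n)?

43740

φ(pq) = (p−1)(q−1) = 162 · 270 = 43740.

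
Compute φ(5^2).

φ(25) = 25 · (1 − 1/5)
       = 25 · 4/5 = 20.

20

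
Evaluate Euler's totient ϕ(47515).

Prime factorization: 47515 = 5 · 13 · 17 · 43.
φ(5) = 5 − 1 = 4.
φ(13) = 13 − 1 = 12.
φ(17) = 17 − 1 = 16.
φ(43) = 43 − 1 = 42.
Since φ is multiplicative, φ(47515) = 4 · 12 · 16 · 42 = 32256.

32256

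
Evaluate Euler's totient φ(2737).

2112

First factor: 2737 = 7 * 17 * 23.
φ(2737) = 2737 · (1 − 1/7) · (1 − 1/17) · (1 − 1/23)
       = 2737 · 2112/2737 = 2112.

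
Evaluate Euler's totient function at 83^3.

φ(571787) = 571787 · (1 − 1/83)
       = 571787 · 82/83 = 564898.

564898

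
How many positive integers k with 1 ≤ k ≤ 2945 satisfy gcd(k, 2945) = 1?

2945 = 5 * 19 * 31.
φ(2945) = 2945 · (1 − 1/5) · (1 − 1/19) · (1 − 1/31)
       = 2945 · 2160/2945 = 2160.

2160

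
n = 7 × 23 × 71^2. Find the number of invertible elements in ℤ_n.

φ(7) = 7 − 1 = 6.
φ(23) = 23 − 1 = 22.
φ(71^2) = 71^2 − 71^1 = 5041 − 71 = 4970.
Since φ is multiplicative, φ(811601) = 6 · 22 · 4970 = 656040.

656040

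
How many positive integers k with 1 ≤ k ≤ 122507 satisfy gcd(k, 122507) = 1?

Prime factorization: 122507 = 7 * 11 * 37 * 43.
φ(122507) = 122507 · (1 − 1/7) · (1 − 1/11) · (1 − 1/37) · (1 − 1/43)
       = 122507 · 90720/122507 = 90720.

90720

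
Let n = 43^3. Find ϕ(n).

77658

φ(79507) = 79507 · (1 − 1/43)
       = 79507 · 42/43 = 77658.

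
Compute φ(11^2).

110

φ(121) = 121 · (1 − 1/11)
       = 121 · 10/11 = 110.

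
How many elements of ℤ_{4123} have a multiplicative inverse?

3240

Prime factorization: 4123 = 7 × 19 × 31.
φ(4123) = 4123 · (1 − 1/7) · (1 − 1/19) · (1 − 1/31)
       = 4123 · 3240/4123 = 3240.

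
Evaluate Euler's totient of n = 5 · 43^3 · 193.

φ(5) = 5 − 1 = 4.
φ(43^3) = 43^2·(43−1) = 1849·42 = 77658.
φ(193) = 193 − 1 = 192.
φ(76724255) = 4 × 77658 × 192 = 59641344.

59641344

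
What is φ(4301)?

3520

Factor 4301: 4301 = 11 · 17 · 23.
φ(4301) = 4301 · (1 − 1/11) · (1 − 1/17) · (1 − 1/23)
       = 4301 · 3520/4301 = 3520.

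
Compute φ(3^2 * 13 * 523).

φ(61191) = 61191 · (1 − 1/3) · (1 − 1/13) · (1 − 1/523)
       = 61191 · 12528/20397 = 37584.

37584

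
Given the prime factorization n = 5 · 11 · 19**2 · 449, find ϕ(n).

6128640

φ(8914895) = 8914895 · (1 − 1/5) · (1 − 1/11) · (1 − 1/19) · (1 − 1/449)
       = 8914895 · 322560/469205 = 6128640.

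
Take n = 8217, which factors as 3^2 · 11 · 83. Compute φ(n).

φ(8217) = 8217 · (1 − 1/3) · (1 − 1/11) · (1 − 1/83)
       = 8217 · 1640/2739 = 4920.

4920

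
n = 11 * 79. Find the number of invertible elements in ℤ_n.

φ(869) = 869 · (1 − 1/11) · (1 − 1/79)
       = 869 · 780/869 = 780.

780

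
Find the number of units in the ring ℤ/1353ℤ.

800

First factor: 1353 = 3 · 11 · 41.
φ(1353) = 1353 · (1 − 1/3) · (1 − 1/11) · (1 − 1/41)
       = 1353 · 800/1353 = 800.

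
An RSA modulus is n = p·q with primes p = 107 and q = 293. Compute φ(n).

30952

φ(31351) = 31351 · (1 − 1/107) · (1 − 1/293)
       = 31351 · 30952/31351 = 30952.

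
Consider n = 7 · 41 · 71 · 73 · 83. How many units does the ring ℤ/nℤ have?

φ(7) = 7 − 1 = 6.
φ(41) = 41 − 1 = 40.
φ(71) = 71 − 1 = 70.
φ(73) = 73 − 1 = 72.
φ(83) = 83 − 1 = 82.
φ(123464243) = 6 × 40 × 70 × 72 × 82 = 99187200.

99187200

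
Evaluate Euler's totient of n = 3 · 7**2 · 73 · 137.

822528

φ(1470147) = 1470147 · (1 − 1/3) · (1 − 1/7) · (1 − 1/73) · (1 − 1/137)
       = 1470147 · 117504/210021 = 822528.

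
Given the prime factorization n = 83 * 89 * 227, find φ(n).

φ(1676849) = 1676849 · (1 − 1/83) · (1 − 1/89) · (1 − 1/227)
       = 1676849 · 1630816/1676849 = 1630816.

1630816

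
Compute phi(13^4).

φ(28561) = 28561 · (1 − 1/13)
       = 28561 · 12/13 = 26364.

26364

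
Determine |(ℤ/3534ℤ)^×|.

1080

Prime factorization: 3534 = 2 · 3 · 19 · 31.
φ(3534) = 3534 · (1 − 1/2) · (1 − 1/3) · (1 − 1/19) · (1 − 1/31)
       = 3534 · 1080/3534 = 1080.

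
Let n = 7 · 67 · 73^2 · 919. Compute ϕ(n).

1910703168

φ(2296857619) = 2296857619 · (1 − 1/7) · (1 − 1/67) · (1 − 1/73) · (1 − 1/919)
       = 2296857619 · 26174016/31463803 = 1910703168.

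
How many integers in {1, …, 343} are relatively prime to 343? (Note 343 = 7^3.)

φ(343) = 343 · (1 − 1/7)
       = 343 · 6/7 = 294.

294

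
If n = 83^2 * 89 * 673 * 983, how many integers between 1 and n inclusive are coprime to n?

395234982912

φ(83^2) = 83^2 − 83^1 = 6889 − 83 = 6806.
φ(89) = 89 − 1 = 88.
φ(673) = 673 − 1 = 672.
φ(983) = 983 − 1 = 982.
Since φ is multiplicative, φ(405615715639) = 6806 · 88 · 672 · 982 = 395234982912.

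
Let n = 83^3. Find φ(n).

564898

φ(83^3) = 83^3 − 83^2 = 571787 − 6889 = 564898.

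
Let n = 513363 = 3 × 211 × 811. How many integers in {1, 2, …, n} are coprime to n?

φ(513363) = 513363 · (1 − 1/3) · (1 − 1/211) · (1 − 1/811)
       = 513363 · 340200/513363 = 340200.

340200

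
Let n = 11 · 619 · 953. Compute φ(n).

φ(6488977) = 6488977 · (1 − 1/11) · (1 − 1/619) · (1 − 1/953)
       = 6488977 · 5883360/6488977 = 5883360.

5883360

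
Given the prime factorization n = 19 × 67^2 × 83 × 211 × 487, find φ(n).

666132556320

φ(19) = 19 − 1 = 18.
φ(67^2) = 67^2 − 67^1 = 4489 − 67 = 4422.
φ(83) = 83 − 1 = 82.
φ(211) = 211 − 1 = 210.
φ(487) = 487 − 1 = 486.
φ(727432524821) = 18 × 4422 × 82 × 210 × 486 = 666132556320.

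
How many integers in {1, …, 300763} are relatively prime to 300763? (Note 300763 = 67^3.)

φ(300763) = 300763 · (1 − 1/67)
       = 300763 · 66/67 = 296274.

296274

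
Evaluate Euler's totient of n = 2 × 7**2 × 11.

φ(1078) = 1078 · (1 − 1/2) · (1 − 1/7) · (1 − 1/11)
       = 1078 · 60/154 = 420.

420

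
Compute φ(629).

576

629 = 17 · 37.
φ(17) = 17 − 1 = 16.
φ(37) = 37 − 1 = 36.
Since φ is multiplicative, φ(629) = 16 · 36 = 576.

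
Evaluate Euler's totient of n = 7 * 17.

96

φ(7) = 7 − 1 = 6.
φ(17) = 17 − 1 = 16.
Since φ is multiplicative, φ(119) = 6 · 16 = 96.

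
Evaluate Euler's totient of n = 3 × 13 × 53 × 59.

72384

φ(3) = 3 − 1 = 2.
φ(13) = 13 − 1 = 12.
φ(53) = 53 − 1 = 52.
φ(59) = 59 − 1 = 58.
φ(121953) = 2 × 12 × 52 × 58 = 72384.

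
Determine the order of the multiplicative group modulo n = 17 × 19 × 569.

163584

φ(183787) = 183787 · (1 − 1/17) · (1 − 1/19) · (1 − 1/569)
       = 183787 · 163584/183787 = 163584.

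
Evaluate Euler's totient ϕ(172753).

First factor: 172753 = 7 · 23 · 29 · 37.
φ(172753) = 172753 · (1 − 1/7) · (1 − 1/23) · (1 − 1/29) · (1 − 1/37)
       = 172753 · 133056/172753 = 133056.

133056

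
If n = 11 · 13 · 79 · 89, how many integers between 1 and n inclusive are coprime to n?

φ(11) = 11 − 1 = 10.
φ(13) = 13 − 1 = 12.
φ(79) = 79 − 1 = 78.
φ(89) = 89 − 1 = 88.
Multiply: 10 · 12 · 78 · 88 = 823680.

823680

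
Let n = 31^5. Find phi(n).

φ(31^5) = 31^4·(31−1) = 923521·30 = 27705630.

27705630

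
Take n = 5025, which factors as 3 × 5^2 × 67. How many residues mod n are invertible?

2640

φ(5025) = 5025 · (1 − 1/3) · (1 − 1/5) · (1 − 1/67)
       = 5025 · 528/1005 = 2640.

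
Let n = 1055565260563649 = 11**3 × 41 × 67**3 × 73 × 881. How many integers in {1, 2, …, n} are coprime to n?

908560958976000

φ(1055565260563649) = 1055565260563649 · (1 − 1/11) · (1 − 1/41) · (1 − 1/67) · (1 − 1/73) · (1 − 1/881)
       = 1055565260563649 · 1672704000/1943345921 = 908560958976000.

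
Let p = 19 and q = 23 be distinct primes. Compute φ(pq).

396

For distinct primes, φ(pq) = (p−1)(q−1) = 18 × 22 = 396.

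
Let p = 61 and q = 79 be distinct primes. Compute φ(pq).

4680

φ(pq) = (p−1)(q−1) = 60 · 78 = 4680.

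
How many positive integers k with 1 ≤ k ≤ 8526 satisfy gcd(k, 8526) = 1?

Prime factorization: 8526 = 2 * 3 * 7^2 * 29.
φ(8526) = 8526 · (1 − 1/2) · (1 − 1/3) · (1 − 1/7) · (1 − 1/29)
       = 8526 · 336/1218 = 2352.

2352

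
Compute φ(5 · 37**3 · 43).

8279712

φ(5) = 5 − 1 = 4.
φ(37^3) = 37^3 − 37^2 = 50653 − 1369 = 49284.
φ(43) = 43 − 1 = 42.
φ(10890395) = 4 × 49284 × 42 = 8279712.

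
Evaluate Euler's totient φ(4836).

4836 = 2**2 · 3 · 13 · 31.
φ(2^2) = 2^2 − 2^1 = 4 − 2 = 2.
φ(3) = 3 − 1 = 2.
φ(13) = 13 − 1 = 12.
φ(31) = 31 − 1 = 30.
Multiply: 2 · 2 · 12 · 30 = 1440.

1440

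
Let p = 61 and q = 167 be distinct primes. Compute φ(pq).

φ(pq) = (p−1)(q−1) = 60 · 166 = 9960.

9960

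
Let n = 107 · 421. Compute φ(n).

φ(45047) = 45047 · (1 − 1/107) · (1 − 1/421)
       = 45047 · 44520/45047 = 44520.

44520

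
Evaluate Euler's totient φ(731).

Prime factorization: 731 = 17 * 43.
φ(17) = 17 − 1 = 16.
φ(43) = 43 − 1 = 42.
φ(731) = 16 × 42 = 672.

672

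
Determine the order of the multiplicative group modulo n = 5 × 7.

24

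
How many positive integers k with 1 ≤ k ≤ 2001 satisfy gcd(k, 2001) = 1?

2001 = 3 * 23 * 29.
φ(2001) = 2001 · (1 − 1/3) · (1 − 1/23) · (1 − 1/29)
       = 2001 · 1232/2001 = 1232.

1232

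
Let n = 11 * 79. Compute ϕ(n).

780

φ(11) = 11 − 1 = 10.
φ(79) = 79 − 1 = 78.
φ(869) = 10 × 78 = 780.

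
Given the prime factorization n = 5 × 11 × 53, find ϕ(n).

2080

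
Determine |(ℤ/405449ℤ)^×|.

405449 = 11 * 29 * 31 * 41.
φ(405449) = 405449 · (1 − 1/11) · (1 − 1/29) · (1 − 1/31) · (1 − 1/41)
       = 405449 · 336000/405449 = 336000.

336000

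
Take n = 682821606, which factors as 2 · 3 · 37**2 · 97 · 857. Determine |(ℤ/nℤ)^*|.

φ(2) = 2 − 1 = 1.
φ(3) = 3 − 1 = 2.
φ(37^2) = 37^2 − 37^1 = 1369 − 37 = 1332.
φ(97) = 97 − 1 = 96.
φ(857) = 857 − 1 = 856.
Multiply: 1 · 2 · 1332 · 96 · 856 = 218916864.

218916864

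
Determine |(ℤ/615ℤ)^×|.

320

Prime factorization: 615 = 3 · 5 · 41.
φ(615) = 615 · (1 − 1/3) · (1 − 1/5) · (1 − 1/41)
       = 615 · 320/615 = 320.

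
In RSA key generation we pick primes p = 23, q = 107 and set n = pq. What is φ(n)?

2332

φ(n) = (p − 1)(q − 1) = (23−1)(107−1) = 22·106 = 2332.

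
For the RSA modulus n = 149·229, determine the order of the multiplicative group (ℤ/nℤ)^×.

33744

φ(pq) = (p−1)(q−1) = 148 · 228 = 33744.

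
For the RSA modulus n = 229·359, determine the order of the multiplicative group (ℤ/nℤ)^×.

81624

φ(n) = (p − 1)(q − 1) = (229−1)(359−1) = 228·358 = 81624.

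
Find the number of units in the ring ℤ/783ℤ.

504

783 = 3**3 × 29.
φ(3^3) = 3^3 − 3^2 = 27 − 9 = 18.
φ(29) = 29 − 1 = 28.
φ(783) = 18 × 28 = 504.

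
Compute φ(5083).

4224

5083 = 13 * 17 * 23.
φ(5083) = 5083 · (1 − 1/13) · (1 − 1/17) · (1 − 1/23)
       = 5083 · 4224/5083 = 4224.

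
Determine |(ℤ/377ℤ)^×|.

377 = 13 × 29.
φ(13) = 13 − 1 = 12.
φ(29) = 29 − 1 = 28.
Since φ is multiplicative, φ(377) = 12 · 28 = 336.

336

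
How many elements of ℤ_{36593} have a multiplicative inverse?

33264

36593 = 23 * 37 * 43.
φ(36593) = 36593 · (1 − 1/23) · (1 − 1/37) · (1 − 1/43)
       = 36593 · 33264/36593 = 33264.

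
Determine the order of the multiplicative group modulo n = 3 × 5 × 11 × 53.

4160

φ(3) = 3 − 1 = 2.
φ(5) = 5 − 1 = 4.
φ(11) = 11 − 1 = 10.
φ(53) = 53 − 1 = 52.
φ(8745) = 2 × 4 × 10 × 52 = 4160.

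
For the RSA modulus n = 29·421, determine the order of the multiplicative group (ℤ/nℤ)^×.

For distinct primes, φ(pq) = (p−1)(q−1) = 28 × 420 = 11760.

11760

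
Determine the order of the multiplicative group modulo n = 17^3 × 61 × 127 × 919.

32090929920

φ(34978069109) = 34978069109 · (1 − 1/17) · (1 − 1/61) · (1 − 1/127) · (1 − 1/919)
       = 34978069109 · 111041280/121031381 = 32090929920.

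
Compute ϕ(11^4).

13310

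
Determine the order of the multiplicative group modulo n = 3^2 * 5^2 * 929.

φ(3^2) = 3^1·(3−1) = 3·2 = 6.
φ(5^2) = 5^2 − 5^1 = 25 − 5 = 20.
φ(929) = 929 − 1 = 928.
φ(209025) = 6 × 20 × 928 = 111360.

111360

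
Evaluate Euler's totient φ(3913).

First factor: 3913 = 7 × 13 × 43.
φ(3913) = 3913 · (1 − 1/7) · (1 − 1/13) · (1 − 1/43)
       = 3913 · 3024/3913 = 3024.

3024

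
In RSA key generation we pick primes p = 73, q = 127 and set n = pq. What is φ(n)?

φ(n) = (p − 1)(q − 1) = (73−1)(127−1) = 72·126 = 9072.

9072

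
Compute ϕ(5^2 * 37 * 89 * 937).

φ(5^2) = 5^2 − 5^1 = 25 − 5 = 20.
φ(37) = 37 − 1 = 36.
φ(89) = 89 − 1 = 88.
φ(937) = 937 − 1 = 936.
Since φ is multiplicative, φ(77138525) = 20 · 36 · 88 · 936 = 59304960.

59304960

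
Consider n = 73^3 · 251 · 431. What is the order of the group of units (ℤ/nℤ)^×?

φ(42084248077) = 42084248077 · (1 − 1/73) · (1 − 1/251) · (1 − 1/431)
       = 42084248077 · 7740000/7897213 = 41246460000.

41246460000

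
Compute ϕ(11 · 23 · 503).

φ(127259) = 127259 · (1 − 1/11) · (1 − 1/23) · (1 − 1/503)
       = 127259 · 110440/127259 = 110440.

110440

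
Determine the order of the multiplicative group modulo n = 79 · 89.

6864

φ(79) = 79 − 1 = 78.
φ(89) = 89 − 1 = 88.
Since φ is multiplicative, φ(7031) = 78 · 88 = 6864.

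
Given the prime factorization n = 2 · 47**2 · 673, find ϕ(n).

1452864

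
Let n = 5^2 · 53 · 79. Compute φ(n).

φ(104675) = 104675 · (1 − 1/5) · (1 − 1/53) · (1 − 1/79)
       = 104675 · 16224/20935 = 81120.

81120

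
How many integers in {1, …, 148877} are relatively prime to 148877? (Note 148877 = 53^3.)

φ(148877) = 148877 · (1 − 1/53)
       = 148877 · 52/53 = 146068.

146068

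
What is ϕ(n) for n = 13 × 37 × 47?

19872

φ(13) = 13 − 1 = 12.
φ(37) = 37 − 1 = 36.
φ(47) = 47 − 1 = 46.
φ(22607) = 12 × 36 × 46 = 19872.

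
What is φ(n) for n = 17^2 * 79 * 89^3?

14788570368

φ(16095147239) = 16095147239 · (1 − 1/17) · (1 − 1/79) · (1 − 1/89)
       = 16095147239 · 109824/119527 = 14788570368.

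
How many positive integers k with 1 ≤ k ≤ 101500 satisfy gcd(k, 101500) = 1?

33600

First factor: 101500 = 2**2 × 5**3 × 7 × 29.
φ(101500) = 101500 · (1 − 1/2) · (1 − 1/5) · (1 − 1/7) · (1 − 1/29)
       = 101500 · 672/2030 = 33600.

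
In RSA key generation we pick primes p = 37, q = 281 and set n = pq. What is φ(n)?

10080

For distinct primes, φ(pq) = (p−1)(q−1) = 36 × 280 = 10080.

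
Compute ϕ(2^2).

φ(2^2) = 2^1·(2−1) = 2·1 = 2.

2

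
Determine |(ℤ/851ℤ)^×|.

792

Prime factorization: 851 = 23 · 37.
φ(23) = 23 − 1 = 22.
φ(37) = 37 − 1 = 36.
Multiply: 22 · 36 = 792.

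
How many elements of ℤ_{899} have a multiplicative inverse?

840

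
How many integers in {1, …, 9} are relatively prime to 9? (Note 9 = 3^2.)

φ(9) = 9 · (1 − 1/3)
       = 9 · 2/3 = 6.

6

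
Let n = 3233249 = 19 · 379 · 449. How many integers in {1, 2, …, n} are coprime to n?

φ(3233249) = 3233249 · (1 − 1/19) · (1 − 1/379) · (1 − 1/449)
       = 3233249 · 3048192/3233249 = 3048192.

3048192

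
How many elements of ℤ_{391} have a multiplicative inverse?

First factor: 391 = 17 × 23.
φ(391) = 391 · (1 − 1/17) · (1 − 1/23)
       = 391 · 352/391 = 352.

352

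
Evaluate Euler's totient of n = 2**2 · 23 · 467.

20504

φ(2^2) = 2^2 − 2^1 = 4 − 2 = 2.
φ(23) = 23 − 1 = 22.
φ(467) = 467 − 1 = 466.
φ(42964) = 2 × 22 × 466 = 20504.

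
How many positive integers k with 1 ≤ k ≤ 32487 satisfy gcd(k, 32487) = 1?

First factor: 32487 = 3 * 7^2 * 13 * 17.
φ(3) = 3 − 1 = 2.
φ(7^2) = 7^2 − 7^1 = 49 − 7 = 42.
φ(13) = 13 − 1 = 12.
φ(17) = 17 − 1 = 16.
Since φ is multiplicative, φ(32487) = 2 · 42 · 12 · 16 = 16128.

16128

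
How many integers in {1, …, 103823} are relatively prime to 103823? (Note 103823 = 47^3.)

φ(103823) = 103823 · (1 − 1/47)
       = 103823 · 46/47 = 101614.

101614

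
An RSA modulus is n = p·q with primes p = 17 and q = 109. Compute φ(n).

1728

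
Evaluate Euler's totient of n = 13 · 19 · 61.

12960

φ(13) = 13 − 1 = 12.
φ(19) = 19 − 1 = 18.
φ(61) = 61 − 1 = 60.
Multiply: 12 · 18 · 60 = 12960.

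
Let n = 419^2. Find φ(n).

φ(175561) = 175561 · (1 − 1/419)
       = 175561 · 418/419 = 175142.

175142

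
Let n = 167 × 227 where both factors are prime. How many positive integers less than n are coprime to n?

φ(n) = (p − 1)(q − 1) = (167−1)(227−1) = 166·226 = 37516.

37516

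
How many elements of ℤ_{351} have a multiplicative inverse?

Factor 351: 351 = 3^3 * 13.
φ(351) = 351 · (1 − 1/3) · (1 − 1/13)
       = 351 · 24/39 = 216.

216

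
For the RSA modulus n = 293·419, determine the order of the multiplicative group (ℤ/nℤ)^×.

122056

φ(122767) = 122767 · (1 − 1/293) · (1 − 1/419)
       = 122767 · 122056/122767 = 122056.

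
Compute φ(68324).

68324 = 2^2 × 19 × 29 × 31.
φ(2^2) = 2^2 − 2^1 = 4 − 2 = 2.
φ(19) = 19 − 1 = 18.
φ(29) = 29 − 1 = 28.
φ(31) = 31 − 1 = 30.
Multiply: 2 · 18 · 28 · 30 = 30240.

30240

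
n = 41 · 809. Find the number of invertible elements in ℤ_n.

32320

φ(33169) = 33169 · (1 − 1/41) · (1 − 1/809)
       = 33169 · 32320/33169 = 32320.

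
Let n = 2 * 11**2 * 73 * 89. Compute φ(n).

696960

φ(1572274) = 1572274 · (1 − 1/2) · (1 − 1/11) · (1 − 1/73) · (1 − 1/89)
       = 1572274 · 63360/142934 = 696960.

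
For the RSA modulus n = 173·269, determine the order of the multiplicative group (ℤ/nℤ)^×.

φ(46537) = 46537 · (1 − 1/173) · (1 − 1/269)
       = 46537 · 46096/46537 = 46096.

46096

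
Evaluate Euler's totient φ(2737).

2737 = 7 · 17 · 23.
φ(2737) = 2737 · (1 − 1/7) · (1 − 1/17) · (1 − 1/23)
       = 2737 · 2112/2737 = 2112.

2112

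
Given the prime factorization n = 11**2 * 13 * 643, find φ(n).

847440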